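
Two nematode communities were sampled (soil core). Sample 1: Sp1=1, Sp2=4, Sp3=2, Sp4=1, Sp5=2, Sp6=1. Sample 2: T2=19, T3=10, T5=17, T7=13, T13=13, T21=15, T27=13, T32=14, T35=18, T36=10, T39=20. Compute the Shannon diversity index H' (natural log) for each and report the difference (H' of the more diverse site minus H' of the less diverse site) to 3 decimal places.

0.732

Sample 1: N=11, proportions 0.09091, 0.36364, 0.18182, 0.09091, 0.18182, 0.09091, giving H' = 1.64173 (working shown to 5 dp, full precision carried).
Sample 2: N=162, proportions 0.11728, 0.06173, 0.10494, 0.08025, 0.08025, 0.09259, 0.08025, 0.08642, 0.11111, 0.06173, 0.12346, giving H' = 2.37338.
Difference = |1.64173 − 2.37338| = 0.73165, i.e. 0.732 to 3 decimal places.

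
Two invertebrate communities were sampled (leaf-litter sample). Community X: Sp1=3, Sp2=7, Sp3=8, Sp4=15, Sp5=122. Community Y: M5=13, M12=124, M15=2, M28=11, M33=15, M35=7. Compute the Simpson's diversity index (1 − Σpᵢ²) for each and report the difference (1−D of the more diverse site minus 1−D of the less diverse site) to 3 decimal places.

Community X: N=155, proportions 0.01935, 0.04516, 0.05161, 0.09677, 0.7871, giving 1−D = 0.36604 (working shown to 5 dp, full precision carried).
Community Y: N=172, proportions 0.07558, 0.72093, 0.01163, 0.06395, 0.08721, 0.0407, giving 1−D = 0.46106.
Difference = |0.36604 − 0.46106| = 0.09502, i.e. 0.095 to 3 decimal places.

0.095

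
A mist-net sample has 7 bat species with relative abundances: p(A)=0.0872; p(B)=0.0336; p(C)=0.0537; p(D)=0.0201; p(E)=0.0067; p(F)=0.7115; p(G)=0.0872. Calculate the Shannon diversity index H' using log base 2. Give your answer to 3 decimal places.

1.516

Each pᵢ log₂ pᵢ term (working shown to 5 dp, full precision carried): 0.0872×(-3.51953)=-0.30690, 0.0336×(-4.89539)=-0.16449, 0.0537×(-4.21893)=-0.22656, 0.0201×(-5.63666)=-0.11330, 0.0067×(-7.22162)=-0.04838, 0.7115×(-0.49106)=-0.34939, 0.0872×(-3.51953)=-0.30690.
Sum = -1.51592, so H' = 1.516.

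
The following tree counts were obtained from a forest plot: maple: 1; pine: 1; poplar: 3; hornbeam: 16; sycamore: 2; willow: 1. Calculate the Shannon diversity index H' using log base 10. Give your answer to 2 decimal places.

Total N = 1+1+3+16+2+1 = 24, so the proportions are 0.0417, 0.0417, 0.125, 0.6667, 0.0833, 0.0417 (working shown to 4 dp, full precision carried).
Each pᵢ log₁₀ pᵢ term: 0.0417×(-1.3802)=-0.0575, 0.0417×(-1.3802)=-0.0575, 0.125×(-0.9031)=-0.1129, 0.6667×(-0.1761)=-0.1174, 0.0833×(-1.0792)=-0.0899, 0.0417×(-1.3802)=-0.0575.
Sum = -0.4927, so H' = 0.49.

0.49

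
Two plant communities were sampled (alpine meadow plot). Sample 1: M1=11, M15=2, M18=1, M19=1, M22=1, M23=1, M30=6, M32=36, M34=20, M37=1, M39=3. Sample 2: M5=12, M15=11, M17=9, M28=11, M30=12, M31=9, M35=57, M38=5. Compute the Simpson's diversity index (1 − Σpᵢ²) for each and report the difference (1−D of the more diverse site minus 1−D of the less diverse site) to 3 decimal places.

Sample 1: N=83, proportions 0.13253, 0.0241, 0.01205, 0.01205, 0.01205, 0.01205, 0.07229, 0.43373, 0.24096, 0.01205, 0.03614, giving 1−D = 0.72841 (working shown to 5 dp, full precision carried).
Sample 2: N=126, proportions 0.09524, 0.0873, 0.07143, 0.0873, 0.09524, 0.07143, 0.45238, 0.03968, giving 1−D = 0.75019.
Difference = |0.72841 − 0.75019| = 0.02178, i.e. 0.022 to 3 decimal places.

0.022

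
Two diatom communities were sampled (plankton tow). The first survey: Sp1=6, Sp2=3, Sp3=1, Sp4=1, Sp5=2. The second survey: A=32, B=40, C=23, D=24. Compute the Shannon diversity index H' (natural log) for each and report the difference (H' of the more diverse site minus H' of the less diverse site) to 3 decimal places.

0.018

The first survey: N=13, proportions 0.46154, 0.23077, 0.07692, 0.07692, 0.15385, giving H' = 1.37782 (working shown to 5 dp, full precision carried).
The second survey: N=119, proportions 0.26891, 0.33613, 0.19328, 0.20168, giving H' = 1.36023.
Difference = |1.37782 − 1.36023| = 0.01759, i.e. 0.018 to 3 decimal places.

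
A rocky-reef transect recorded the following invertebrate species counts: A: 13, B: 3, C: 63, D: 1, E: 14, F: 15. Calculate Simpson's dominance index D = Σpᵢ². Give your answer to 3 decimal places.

Total N = 13+3+63+1+14+15 = 109, so the proportions are 0.11927, 0.02752, 0.57798, 0.00917, 0.12844, 0.13761 (working shown to 5 dp, full precision carried).
D = 0.11927² + 0.02752² + 0.57798² + 0.00917² + 0.12844² + 0.13761² = 0.01422 + 0.00076 + 0.33406 + 0.00008 + 0.01650 + 0.01894 = 0.38456.
To 3 decimal places, D = 0.385.

0.385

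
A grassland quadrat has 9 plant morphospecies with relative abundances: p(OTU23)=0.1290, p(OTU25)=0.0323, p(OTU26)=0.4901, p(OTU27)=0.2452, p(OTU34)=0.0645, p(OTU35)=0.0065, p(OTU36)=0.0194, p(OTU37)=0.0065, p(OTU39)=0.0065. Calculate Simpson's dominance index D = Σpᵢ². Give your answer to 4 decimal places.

0.3227

D = 0.129² + 0.0323² + 0.4901² + 0.2452² + 0.0645² + 0.0065² + 0.0194² + 0.0065² + 0.0065² = 0.016641 + 0.001043 + 0.240198 + 0.060123 + 0.004160 + 0.000042 + 0.000376 + 0.000042 + 0.000042 = 0.322669 (working shown to 6 dp, full precision carried).
To 4 decimal places, D = 0.3227.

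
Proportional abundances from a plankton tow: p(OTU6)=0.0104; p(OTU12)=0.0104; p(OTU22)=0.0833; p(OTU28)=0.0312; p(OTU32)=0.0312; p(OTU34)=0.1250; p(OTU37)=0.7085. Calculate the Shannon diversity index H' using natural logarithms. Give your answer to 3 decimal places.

1.022

Each pᵢ ln pᵢ term (working shown to 5 dp, full precision carried): 0.0104×(-4.56595)=-0.04749, 0.0104×(-4.56595)=-0.04749, 0.0833×(-2.48531)=-0.20703, 0.0312×(-3.46734)=-0.10818, 0.0312×(-3.46734)=-0.10818, 0.125×(-2.07944)=-0.25993, 0.7085×(-0.34461)=-0.24415.
Sum = -1.02244, so H' = 1.022.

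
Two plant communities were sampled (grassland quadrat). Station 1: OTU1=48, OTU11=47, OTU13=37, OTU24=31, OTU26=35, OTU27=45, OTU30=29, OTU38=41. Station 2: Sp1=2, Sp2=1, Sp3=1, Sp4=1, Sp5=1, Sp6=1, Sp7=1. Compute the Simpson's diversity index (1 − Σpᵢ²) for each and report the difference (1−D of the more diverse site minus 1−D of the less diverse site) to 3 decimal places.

0.027

Station 1: N=313, proportions 0.15335, 0.15016, 0.11821, 0.09904, 0.11182, 0.14377, 0.09265, 0.13099, giving 1−D = 0.87123 (working shown to 5 dp, full precision carried).
Station 2: N=8, proportions 0.25, 0.125, 0.125, 0.125, 0.125, 0.125, 0.125, giving 1−D = 0.84375.
Difference = |0.87123 − 0.84375| = 0.02748, i.e. 0.027 to 3 decimal places.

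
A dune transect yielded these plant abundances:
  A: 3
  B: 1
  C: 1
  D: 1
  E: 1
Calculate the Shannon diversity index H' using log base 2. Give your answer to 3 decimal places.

Total N = 3+1+1+1+1 = 7, so the proportions are 0.42857, 0.14286, 0.14286, 0.14286, 0.14286 (working shown to 5 dp, full precision carried).
Each pᵢ log₂ pᵢ term: 0.42857×(-1.22239)=-0.52388, 0.14286×(-2.80735)=-0.40105, 0.14286×(-2.80735)=-0.40105, 0.14286×(-2.80735)=-0.40105, 0.14286×(-2.80735)=-0.40105.
Sum = -2.12809, so H' = 2.128.

2.128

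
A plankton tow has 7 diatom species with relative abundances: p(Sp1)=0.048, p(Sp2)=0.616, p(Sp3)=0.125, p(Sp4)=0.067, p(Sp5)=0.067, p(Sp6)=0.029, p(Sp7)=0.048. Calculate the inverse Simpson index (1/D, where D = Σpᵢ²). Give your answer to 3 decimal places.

D = 0.048² + 0.616² + 0.125² + 0.067² + 0.067² + 0.029² + 0.048² = 0.002304 + 0.379456 + 0.015625 + 0.004489 + 0.004489 + 0.000841 + 0.002304 = 0.409508 (working shown to 6 dp, full precision carried).
So 1/D = 2.44195, i.e. 2.442 to 3 decimal places.

2.442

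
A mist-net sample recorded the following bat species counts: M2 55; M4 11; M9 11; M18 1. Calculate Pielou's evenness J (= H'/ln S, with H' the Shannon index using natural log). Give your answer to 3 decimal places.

Total N = 55+11+11+1 = 78, so the proportions are 0.70513, 0.14103, 0.14103, 0.01282 (working shown to 5 dp, full precision carried).
H' = −Σ pᵢ ln pᵢ = −((-0.24635) + (-0.27624) + (-0.27624) + (-0.05586)) = 0.85470.
With S = 4 species, ln S = 1.38629, so J = 0.85470/1.38629 = 0.61653, i.e. 0.617 to 3 decimal places.

0.617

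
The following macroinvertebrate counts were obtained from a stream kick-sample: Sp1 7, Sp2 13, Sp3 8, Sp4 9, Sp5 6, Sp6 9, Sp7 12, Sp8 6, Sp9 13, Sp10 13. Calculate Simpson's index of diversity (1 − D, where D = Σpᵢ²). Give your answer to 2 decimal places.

Total N = 7+13+8+9+6+9+12+6+13+13 = 96, so the proportions are 0.0729, 0.1354, 0.0833, 0.0938, 0.0625, 0.0938, 0.125, 0.0625, 0.1354, 0.1354 (working shown to 4 dp, full precision carried).
D = 0.0729² + 0.1354² + 0.0833² + 0.0938² + 0.0625² + 0.0938² + 0.125² + 0.0625² + 0.1354² + 0.1354² = 0.0053 + 0.0183 + 0.0069 + 0.0088 + 0.0039 + 0.0088 + 0.0156 + 0.0039 + 0.0183 + 0.0183 = 0.1083.
So 1 − D = 0.8917, i.e. 0.89 to 2 decimal places.

0.89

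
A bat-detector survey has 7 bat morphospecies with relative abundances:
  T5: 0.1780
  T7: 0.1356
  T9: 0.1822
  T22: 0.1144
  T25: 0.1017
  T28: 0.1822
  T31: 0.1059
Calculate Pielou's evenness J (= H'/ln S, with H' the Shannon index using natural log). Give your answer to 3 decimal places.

0.985

H' = −Σ pᵢ ln pᵢ = −((-0.30722) + (-0.27094) + (-0.31022) + (-0.24803) + (-0.23246) + (-0.31022) + (-0.23777)) = 1.91686 (working shown to 5 dp, full precision carried).
With S = 7 species, ln S = 1.94591, so J = 1.91686/1.94591 = 0.98507, i.e. 0.985 to 3 decimal places.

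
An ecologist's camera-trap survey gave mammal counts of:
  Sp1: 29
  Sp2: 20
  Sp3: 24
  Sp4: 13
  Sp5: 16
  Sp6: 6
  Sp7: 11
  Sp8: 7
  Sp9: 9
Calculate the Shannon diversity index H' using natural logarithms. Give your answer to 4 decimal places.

Total N = 29+20+24+13+16+6+11+7+9 = 135, so the proportions are 0.214815, 0.148148, 0.177778, 0.096296, 0.118519, 0.044444, 0.081481, 0.051852, 0.066667 (working shown to 6 dp, full precision carried).
Each pᵢ ln pᵢ term: 0.214815×(-1.537979)=-0.330381, 0.148148×(-1.909543)=-0.282895, 0.177778×(-1.727221)=-0.307062, 0.096296×(-2.340325)=-0.225365, 0.118519×(-2.132686)=-0.252763, 0.044444×(-3.113515)=-0.138378, 0.081481×(-2.507380)=-0.204305, 0.051852×(-2.959365)=-0.153449, 0.066667×(-2.708050)=-0.180537.
Sum = -2.075133, so H' = 2.0751.

2.0751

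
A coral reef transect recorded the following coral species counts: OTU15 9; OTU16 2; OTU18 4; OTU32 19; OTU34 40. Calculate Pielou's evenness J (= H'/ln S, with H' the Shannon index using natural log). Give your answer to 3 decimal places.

0.741

Total N = 9+2+4+19+40 = 74, so the proportions are 0.12162, 0.02703, 0.05405, 0.25676, 0.54054 (working shown to 5 dp, full precision carried).
H' = −Σ pᵢ ln pᵢ = −((-0.25624) + (-0.09759) + (-0.15772) + (-0.34909) + (-0.33253)) = 1.19317.
With S = 5 species, ln S = 1.60944, so J = 1.19317/1.60944 = 0.74136, i.e. 0.741 to 3 decimal places.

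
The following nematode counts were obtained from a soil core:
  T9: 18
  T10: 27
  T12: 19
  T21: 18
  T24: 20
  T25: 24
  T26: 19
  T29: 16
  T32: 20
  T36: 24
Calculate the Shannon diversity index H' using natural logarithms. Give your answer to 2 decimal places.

Total N = 18+27+19+18+20+24+19+16+20+24 = 205, so the proportions are 0.0878, 0.1317, 0.0927, 0.0878, 0.0976, 0.1171, 0.0927, 0.078, 0.0976, 0.1171 (working shown to 4 dp, full precision carried).
Each pᵢ ln pᵢ term: 0.0878×(-2.4326)=-0.2136, 0.1317×(-2.0272)=-0.2670, 0.0927×(-2.3786)=-0.2205, 0.0878×(-2.4326)=-0.2136, 0.0976×(-2.3273)=-0.2271, 0.1171×(-2.1450)=-0.2511, 0.0927×(-2.3786)=-0.2205, 0.078×(-2.5504)=-0.1991, 0.0976×(-2.3273)=-0.2271, 0.1171×(-2.1450)=-0.2511.
Sum = -2.2905, so H' = 2.29.

2.29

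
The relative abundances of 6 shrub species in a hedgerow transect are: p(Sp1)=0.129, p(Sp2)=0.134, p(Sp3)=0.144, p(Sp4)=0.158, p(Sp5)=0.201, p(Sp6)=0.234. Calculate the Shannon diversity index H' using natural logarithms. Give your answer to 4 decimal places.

1.7665

Each pᵢ ln pᵢ term (working shown to 6 dp, full precision carried): 0.129×(-2.047943)=-0.264185, 0.134×(-2.009915)=-0.269329, 0.144×(-1.937942)=-0.279064, 0.158×(-1.845160)=-0.291535, 0.201×(-1.604450)=-0.322495, 0.234×(-1.452434)=-0.339870.
Sum = -1.766476, so H' = 1.7665.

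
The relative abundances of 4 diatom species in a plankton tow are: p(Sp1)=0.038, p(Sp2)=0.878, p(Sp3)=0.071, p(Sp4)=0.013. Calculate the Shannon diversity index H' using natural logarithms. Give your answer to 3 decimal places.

Each pᵢ ln pᵢ term (working shown to 5 dp, full precision carried): 0.038×(-3.27017)=-0.12427, 0.878×(-0.13011)=-0.11424, 0.071×(-2.64508)=-0.18780, 0.013×(-4.34281)=-0.05646.
Sum = -0.48276, so H' = 0.483.

0.483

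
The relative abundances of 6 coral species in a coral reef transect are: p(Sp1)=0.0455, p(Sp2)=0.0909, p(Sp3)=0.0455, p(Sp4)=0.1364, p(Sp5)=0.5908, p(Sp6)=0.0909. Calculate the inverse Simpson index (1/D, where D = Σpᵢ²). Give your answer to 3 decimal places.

2.575

D = 0.0455² + 0.0909² + 0.0455² + 0.1364² + 0.5908² + 0.0909² = 0.002070 + 0.008263 + 0.002070 + 0.018605 + 0.349045 + 0.008263 = 0.388316 (working shown to 6 dp, full precision carried).
So 1/D = 2.57522, i.e. 2.575 to 3 decimal places.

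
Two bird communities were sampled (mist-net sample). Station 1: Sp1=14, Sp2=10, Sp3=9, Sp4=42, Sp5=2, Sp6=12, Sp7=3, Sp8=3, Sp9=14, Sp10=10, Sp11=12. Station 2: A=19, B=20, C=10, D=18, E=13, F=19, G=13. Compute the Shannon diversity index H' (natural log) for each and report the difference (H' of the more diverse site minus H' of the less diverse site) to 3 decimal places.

0.175

Station 1: N=131, proportions 0.10687, 0.07634, 0.0687, 0.32061, 0.01527, 0.0916, 0.0229, 0.0229, 0.10687, 0.07634, 0.0916, giving H' = 2.09414 (working shown to 5 dp, full precision carried).
Station 2: N=112, proportions 0.16964, 0.17857, 0.08929, 0.16071, 0.11607, 0.16964, 0.11607, giving H' = 1.91899.
Difference = |2.09414 − 1.91899| = 0.17515, i.e. 0.175 to 3 decimal places.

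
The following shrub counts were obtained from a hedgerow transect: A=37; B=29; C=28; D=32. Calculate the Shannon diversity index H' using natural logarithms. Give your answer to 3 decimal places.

1.380

Total N = 37+29+28+32 = 126, so the proportions are 0.29365, 0.23016, 0.22222, 0.25397 (working shown to 5 dp, full precision carried).
Each pᵢ ln pᵢ term: 0.29365×(-1.22536)=-0.35983, 0.23016×(-1.46899)=-0.33810, 0.22222×(-1.50408)=-0.33424, 0.25397×(-1.37055)=-0.34808.
Sum = -1.38024, so H' = 1.380.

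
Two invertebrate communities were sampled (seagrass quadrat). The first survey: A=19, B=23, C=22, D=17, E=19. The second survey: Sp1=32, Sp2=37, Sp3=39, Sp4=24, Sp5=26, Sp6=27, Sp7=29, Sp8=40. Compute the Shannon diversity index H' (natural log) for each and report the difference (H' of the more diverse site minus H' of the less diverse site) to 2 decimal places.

The first survey: N=100, proportions 0.19, 0.23, 0.22, 0.17, 0.19, giving H' = 1.60344 (working shown to 5 dp, full precision carried).
The second survey: N=254, proportions 0.12598, 0.14567, 0.15354, 0.09449, 0.10236, 0.1063, 0.11417, 0.15748, giving H' = 2.06267.
Difference = |1.60344 − 2.06267| = 0.45923, i.e. 0.46 to 2 decimal places.

0.46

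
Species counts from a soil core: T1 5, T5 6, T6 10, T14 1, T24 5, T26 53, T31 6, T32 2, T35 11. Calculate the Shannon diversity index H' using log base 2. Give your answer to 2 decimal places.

2.27

Total N = 5+6+10+1+5+53+6+2+11 = 99, so the proportions are 0.0505, 0.0606, 0.101, 0.0101, 0.0505, 0.5354, 0.0606, 0.0202, 0.1111 (working shown to 4 dp, full precision carried).
Each pᵢ log₂ pᵢ term: 0.0505×(-4.3074)=-0.2175, 0.0606×(-4.0444)=-0.2451, 0.101×(-3.3074)=-0.3341, 0.0101×(-6.6294)=-0.0670, 0.0505×(-4.3074)=-0.2175, 0.5354×(-0.9014)=-0.4826, 0.0606×(-4.0444)=-0.2451, 0.0202×(-5.6294)=-0.1137, 0.1111×(-3.1699)=-0.3522.
Sum = -2.2749, so H' = 2.27.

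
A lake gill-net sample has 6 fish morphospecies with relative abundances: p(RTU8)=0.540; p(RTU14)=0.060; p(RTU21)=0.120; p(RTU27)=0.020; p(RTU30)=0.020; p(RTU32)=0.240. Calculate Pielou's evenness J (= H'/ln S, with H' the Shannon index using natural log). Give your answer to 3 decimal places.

H' = −Σ pᵢ ln pᵢ = −((-0.33274) + (-0.16880) + (-0.25443) + (-0.07824) + (-0.07824) + (-0.34251)) = 1.25497 (working shown to 5 dp, full precision carried).
With S = 6 species, ln S = 1.79176, so J = 1.25497/1.79176 = 0.70041, i.e. 0.700 to 3 decimal places.

0.700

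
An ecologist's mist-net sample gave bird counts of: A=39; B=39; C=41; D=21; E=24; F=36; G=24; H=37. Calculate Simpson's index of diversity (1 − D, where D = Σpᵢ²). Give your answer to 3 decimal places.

0.868

Total N = 39+39+41+21+24+36+24+37 = 261, so the proportions are 0.14943, 0.14943, 0.15709, 0.08046, 0.09195, 0.13793, 0.09195, 0.14176 (working shown to 5 dp, full precision carried).
D = 0.14943² + 0.14943² + 0.15709² + 0.08046² + 0.09195² + 0.13793² + 0.09195² + 0.14176² = 0.02233 + 0.02233 + 0.02468 + 0.00647 + 0.00846 + 0.01902 + 0.00846 + 0.02010 = 0.13184.
So 1 − D = 0.86816, i.e. 0.868 to 3 decimal places.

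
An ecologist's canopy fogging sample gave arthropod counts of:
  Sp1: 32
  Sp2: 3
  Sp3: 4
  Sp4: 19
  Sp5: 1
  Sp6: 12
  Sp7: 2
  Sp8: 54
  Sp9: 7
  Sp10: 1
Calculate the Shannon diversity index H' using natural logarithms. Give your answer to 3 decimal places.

Total N = 32+3+4+19+1+12+2+54+7+1 = 135, so the proportions are 0.23704, 0.02222, 0.02963, 0.14074, 0.00741, 0.08889, 0.01481, 0.4, 0.05185, 0.00741 (working shown to 5 dp, full precision carried).
Each pᵢ ln pᵢ term: 0.23704×(-1.43954)=-0.34122, 0.02222×(-3.80666)=-0.08459, 0.02963×(-3.51898)=-0.10427, 0.14074×(-1.96084)=-0.27597, 0.00741×(-4.90527)=-0.03634, 0.08889×(-2.42037)=-0.21514, 0.01481×(-4.21213)=-0.06240, 0.4×(-0.91629)=-0.36652, 0.05185×(-2.95936)=-0.15345, 0.00741×(-4.90527)=-0.03634.
Sum = -1.67623, so H' = 1.676.

1.676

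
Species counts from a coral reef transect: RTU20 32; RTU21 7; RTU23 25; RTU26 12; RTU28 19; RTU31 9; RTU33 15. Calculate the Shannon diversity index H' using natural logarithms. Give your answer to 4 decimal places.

1.8282

Total N = 32+7+25+12+19+9+15 = 119, so the proportions are 0.268908, 0.058824, 0.210084, 0.10084, 0.159664, 0.07563, 0.12605 (working shown to 6 dp, full precision carried).
Each pᵢ ln pᵢ term: 0.268908×(-1.313388)=-0.353180, 0.058824×(-2.833213)=-0.166660, 0.210084×(-1.560248)=-0.327783, 0.10084×(-2.294217)=-0.231350, 0.159664×(-1.834685)=-0.292933, 0.07563×(-2.581899)=-0.195270, 0.12605×(-2.071073)=-0.261060.
Sum = -1.828234, so H' = 1.8282.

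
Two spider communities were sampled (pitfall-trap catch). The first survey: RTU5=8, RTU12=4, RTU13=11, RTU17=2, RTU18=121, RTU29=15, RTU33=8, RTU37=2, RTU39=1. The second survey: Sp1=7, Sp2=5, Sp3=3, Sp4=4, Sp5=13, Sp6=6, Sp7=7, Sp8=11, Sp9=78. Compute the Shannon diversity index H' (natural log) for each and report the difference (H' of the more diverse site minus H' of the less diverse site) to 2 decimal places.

0.36

The first survey: N=172, proportions 0.0465, 0.0233, 0.064, 0.0116, 0.7035, 0.0872, 0.0465, 0.0116, 0.0058, giving H' = 1.1424 (working shown to 4 dp, full precision carried).
The second survey: N=134, proportions 0.0522, 0.0373, 0.0224, 0.0299, 0.097, 0.0448, 0.0522, 0.0821, 0.5821, giving H' = 1.5066.
Difference = |1.1424 − 1.5066| = 0.3642, i.e. 0.36 to 2 decimal places.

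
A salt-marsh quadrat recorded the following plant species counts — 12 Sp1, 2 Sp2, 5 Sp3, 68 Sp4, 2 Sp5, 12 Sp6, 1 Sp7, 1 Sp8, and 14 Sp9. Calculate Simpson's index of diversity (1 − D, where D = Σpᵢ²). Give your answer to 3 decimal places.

0.624

Total N = 12+2+5+68+2+12+1+1+14 = 117, so the proportions are 0.10256, 0.01709, 0.04274, 0.5812, 0.01709, 0.10256, 0.00855, 0.00855, 0.11966 (working shown to 5 dp, full precision carried).
D = 0.10256² + 0.01709² + 0.04274² + 0.5812² + 0.01709² + 0.10256² + 0.00855² + 0.00855² + 0.11966² = 0.01052 + 0.00029 + 0.00183 + 0.33779 + 0.00029 + 0.01052 + 0.00007 + 0.00007 + 0.01432 = 0.37570.
So 1 − D = 0.62430, i.e. 0.624 to 3 decimal places.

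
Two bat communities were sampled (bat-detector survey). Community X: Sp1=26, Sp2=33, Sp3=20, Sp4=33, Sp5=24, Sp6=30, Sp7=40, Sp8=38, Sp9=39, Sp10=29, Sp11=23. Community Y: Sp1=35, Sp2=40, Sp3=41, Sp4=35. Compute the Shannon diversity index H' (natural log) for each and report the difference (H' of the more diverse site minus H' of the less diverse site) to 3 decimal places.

0.991

Community X: N=335, proportions 0.077612, 0.098507, 0.059701, 0.098507, 0.071642, 0.089552, 0.119403, 0.113433, 0.116418, 0.086567, 0.068657, giving H' = 2.374924 (working shown to 6 dp, full precision carried).
Community Y: N=151, proportions 0.231788, 0.264901, 0.271523, 0.231788, giving H' = 1.383598.
Difference = |2.374924 − 1.383598| = 0.991326, i.e. 0.991 to 3 decimal places.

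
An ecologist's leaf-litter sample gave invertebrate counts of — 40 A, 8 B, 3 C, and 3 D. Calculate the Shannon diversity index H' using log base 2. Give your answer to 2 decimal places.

Total N = 40+8+3+3 = 54, so the proportions are 0.7407, 0.1481, 0.0556, 0.0556 (working shown to 4 dp, full precision carried).
Each pᵢ log₂ pᵢ term: 0.7407×(-0.4330)=-0.3207, 0.1481×(-2.7549)=-0.4081, 0.0556×(-4.1699)=-0.2317, 0.0556×(-4.1699)=-0.2317.
Sum = -1.1922, so H' = 1.19.

1.19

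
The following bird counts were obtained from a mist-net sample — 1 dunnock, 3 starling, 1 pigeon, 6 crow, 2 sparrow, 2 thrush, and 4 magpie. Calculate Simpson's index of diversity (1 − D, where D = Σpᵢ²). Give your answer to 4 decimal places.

0.8033

Total N = 1+3+1+6+2+2+4 = 19, so the proportions are 0.052632, 0.157895, 0.052632, 0.315789, 0.105263, 0.105263, 0.210526 (working shown to 6 dp, full precision carried).
D = 0.052632² + 0.157895² + 0.052632² + 0.315789² + 0.105263² + 0.105263² + 0.210526² = 0.002770 + 0.024931 + 0.002770 + 0.099723 + 0.011080 + 0.011080 + 0.044321 = 0.196676.
So 1 − D = 0.803324, i.e. 0.8033 to 4 decimal places.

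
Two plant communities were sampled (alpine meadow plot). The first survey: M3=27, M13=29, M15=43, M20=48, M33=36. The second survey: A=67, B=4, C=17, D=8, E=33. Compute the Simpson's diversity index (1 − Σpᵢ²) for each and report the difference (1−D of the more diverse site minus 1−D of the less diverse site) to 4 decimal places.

The first survey: N=183, proportions 0.147541, 0.15847, 0.234973, 0.262295, 0.196721, giving 1−D = 0.790409 (working shown to 6 dp, full precision carried).
The second survey: N=129, proportions 0.51938, 0.031008, 0.131783, 0.062016, 0.255814, giving 1−D = 0.642630.
Difference = |0.790409 − 0.642630| = 0.147779, i.e. 0.1478 to 4 decimal places.

0.1478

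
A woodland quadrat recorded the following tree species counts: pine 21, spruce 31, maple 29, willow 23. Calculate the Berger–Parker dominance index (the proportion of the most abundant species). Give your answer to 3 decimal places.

0.298

Total N = 21+31+29+23 = 104, so the proportions are 0.20192, 0.29808, 0.27885, 0.22115 (working shown to 5 dp, full precision carried).
The largest proportion is 0.29808, i.e. d = 0.298 to 3 decimal places.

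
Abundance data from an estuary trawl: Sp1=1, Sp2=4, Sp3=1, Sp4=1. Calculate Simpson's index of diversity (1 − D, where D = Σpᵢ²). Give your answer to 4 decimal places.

Total N = 1+4+1+1 = 7, so the proportions are 0.142857, 0.571429, 0.142857, 0.142857 (working shown to 6 dp, full precision carried).
D = 0.142857² + 0.571429² + 0.142857² + 0.142857² = 0.020408 + 0.326531 + 0.020408 + 0.020408 = 0.387755.
So 1 − D = 0.612245, i.e. 0.6122 to 4 decimal places.

0.6122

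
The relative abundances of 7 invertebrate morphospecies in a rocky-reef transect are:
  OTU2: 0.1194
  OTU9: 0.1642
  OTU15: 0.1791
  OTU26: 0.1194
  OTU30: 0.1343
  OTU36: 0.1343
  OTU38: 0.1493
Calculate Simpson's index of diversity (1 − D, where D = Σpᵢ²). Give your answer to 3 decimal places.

0.854

D = 0.1194² + 0.1642² + 0.1791² + 0.1194² + 0.1343² + 0.1343² + 0.1493² = 0.01426 + 0.02696 + 0.03208 + 0.01426 + 0.01804 + 0.01804 + 0.02229 = 0.14591 (working shown to 5 dp, full precision carried).
So 1 − D = 0.85409, i.e. 0.854 to 3 decimal places.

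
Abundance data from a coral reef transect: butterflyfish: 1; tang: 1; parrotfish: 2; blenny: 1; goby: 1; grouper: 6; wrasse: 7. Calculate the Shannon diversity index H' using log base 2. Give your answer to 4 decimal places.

2.2921

Total N = 1+1+2+1+1+6+7 = 19, so the proportions are 0.052632, 0.052632, 0.105263, 0.052632, 0.052632, 0.315789, 0.368421 (working shown to 6 dp, full precision carried).
Each pᵢ log₂ pᵢ term: 0.052632×(-4.247928)=-0.223575, 0.052632×(-4.247928)=-0.223575, 0.105263×(-3.247928)=-0.341887, 0.052632×(-4.247928)=-0.223575, 0.052632×(-4.247928)=-0.223575, 0.315789×(-1.662965)=-0.525147, 0.368421×(-1.440573)=-0.530737.
Sum = -2.292072, so H' = 2.2921.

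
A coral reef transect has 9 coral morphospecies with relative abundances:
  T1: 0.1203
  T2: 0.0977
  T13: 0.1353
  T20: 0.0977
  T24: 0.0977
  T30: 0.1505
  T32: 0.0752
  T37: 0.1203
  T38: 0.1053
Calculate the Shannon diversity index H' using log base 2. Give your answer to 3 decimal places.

Each pᵢ log₂ pᵢ term (working shown to 5 dp, full precision carried): 0.1203×(-3.05529)=-0.36755, 0.0977×(-3.35550)=-0.32783, 0.1353×(-2.88577)=-0.39044, 0.0977×(-3.35550)=-0.32783, 0.0977×(-3.35550)=-0.32783, 0.1505×(-2.73216)=-0.41119, 0.0752×(-3.73312)=-0.28073, 0.1203×(-3.05529)=-0.36755, 0.1053×(-3.24742)=-0.34195.
Sum = -3.14292, so H' = 3.143.

3.143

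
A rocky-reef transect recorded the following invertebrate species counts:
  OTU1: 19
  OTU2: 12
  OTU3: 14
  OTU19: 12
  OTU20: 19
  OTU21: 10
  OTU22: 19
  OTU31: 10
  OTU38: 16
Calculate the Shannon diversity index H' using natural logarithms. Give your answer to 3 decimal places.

Total N = 19+12+14+12+19+10+19+10+16 = 131, so the proportions are 0.14504, 0.0916, 0.10687, 0.0916, 0.14504, 0.07634, 0.14504, 0.07634, 0.12214 (working shown to 5 dp, full precision carried).
Each pᵢ ln pᵢ term: 0.14504×(-1.93076)=-0.28003, 0.0916×(-2.39029)=-0.21896, 0.10687×(-2.23614)=-0.23898, 0.0916×(-2.39029)=-0.21896, 0.14504×(-1.93076)=-0.28003, 0.07634×(-2.57261)=-0.19638, 0.14504×(-1.93076)=-0.28003, 0.07634×(-2.57261)=-0.19638, 0.12214×(-2.10261)=-0.25681.
Sum = -2.16657, so H' = 2.167.

2.167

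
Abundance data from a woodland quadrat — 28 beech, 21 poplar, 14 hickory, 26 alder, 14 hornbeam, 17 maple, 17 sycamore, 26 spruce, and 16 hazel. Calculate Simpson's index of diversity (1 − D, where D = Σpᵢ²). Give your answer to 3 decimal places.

0.881

Total N = 28+21+14+26+14+17+17+26+16 = 179, so the proportions are 0.15642, 0.11732, 0.07821, 0.14525, 0.07821, 0.09497, 0.09497, 0.14525, 0.08939 (working shown to 5 dp, full precision carried).
D = 0.15642² + 0.11732² + 0.07821² + 0.14525² + 0.07821² + 0.09497² + 0.09497² + 0.14525² + 0.08939² = 0.02447 + 0.01376 + 0.00612 + 0.02110 + 0.00612 + 0.00902 + 0.00902 + 0.02110 + 0.00799 = 0.11869.
So 1 − D = 0.88131, i.e. 0.881 to 3 decimal places.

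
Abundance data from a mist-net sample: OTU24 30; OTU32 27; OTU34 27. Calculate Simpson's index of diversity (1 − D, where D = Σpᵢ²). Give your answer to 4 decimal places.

Total N = 30+27+27 = 84, so the proportions are 0.357143, 0.321429, 0.321429 (working shown to 6 dp, full precision carried).
D = 0.357143² + 0.321429² + 0.321429² = 0.127551 + 0.103316 + 0.103316 = 0.334184.
So 1 − D = 0.665816, i.e. 0.6658 to 4 decimal places.

0.6658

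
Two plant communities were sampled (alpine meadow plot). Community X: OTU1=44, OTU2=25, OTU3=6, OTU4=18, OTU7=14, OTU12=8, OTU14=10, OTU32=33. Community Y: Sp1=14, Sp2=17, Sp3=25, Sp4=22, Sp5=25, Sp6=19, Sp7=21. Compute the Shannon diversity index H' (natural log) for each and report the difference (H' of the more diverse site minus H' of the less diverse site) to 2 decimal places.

Community X: N=158, proportions 0.2785, 0.1582, 0.038, 0.1139, 0.0886, 0.0506, 0.0633, 0.2089, giving H' = 1.8870 (working shown to 4 dp, full precision carried).
Community Y: N=143, proportions 0.0979, 0.1189, 0.1748, 0.1538, 0.1748, 0.1329, 0.1469, giving H' = 1.9283.
Difference = |1.8870 − 1.9283| = 0.0413, i.e. 0.04 to 2 decimal places.

0.04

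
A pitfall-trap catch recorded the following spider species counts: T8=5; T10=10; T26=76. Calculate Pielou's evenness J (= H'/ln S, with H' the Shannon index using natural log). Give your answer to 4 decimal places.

0.5029

Total N = 5+10+76 = 91, so the proportions are 0.054945, 0.10989, 0.835165 (working shown to 6 dp, full precision carried).
H' = −Σ pᵢ ln pᵢ = −((-0.159419) + (-0.242668) + (-0.150435)) = 0.552521.
With S = 3 species, ln S = 1.098612, so J = 0.552521/1.098612 = 0.502927, i.e. 0.5029 to 4 decimal places.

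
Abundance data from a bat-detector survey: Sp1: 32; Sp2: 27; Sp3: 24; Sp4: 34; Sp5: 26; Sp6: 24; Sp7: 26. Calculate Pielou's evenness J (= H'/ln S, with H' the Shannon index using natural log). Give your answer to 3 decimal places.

0.996

Total N = 32+27+24+34+26+24+26 = 193, so the proportions are 0.1658, 0.1399, 0.12435, 0.17617, 0.13472, 0.12435, 0.13472 (working shown to 5 dp, full precision carried).
H' = −Σ pᵢ ln pᵢ = −((-0.29794) + (-0.27516) + (-0.25923) + (-0.30588) + (-0.27005) + (-0.25923) + (-0.27005)) = 1.93753.
With S = 7 species, ln S = 1.94591, so J = 1.93753/1.94591 = 0.99570, i.e. 0.996 to 3 decimal places.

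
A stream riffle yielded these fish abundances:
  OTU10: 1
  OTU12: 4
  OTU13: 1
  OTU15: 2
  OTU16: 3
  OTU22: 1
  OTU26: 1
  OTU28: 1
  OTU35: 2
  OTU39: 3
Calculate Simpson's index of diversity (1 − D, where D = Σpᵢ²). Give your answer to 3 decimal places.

0.870

Total N = 1+4+1+2+3+1+1+1+2+3 = 19, so the proportions are 0.05263, 0.21053, 0.05263, 0.10526, 0.15789, 0.05263, 0.05263, 0.05263, 0.10526, 0.15789 (working shown to 5 dp, full precision carried).
D = 0.05263² + 0.21053² + 0.05263² + 0.10526² + 0.15789² + 0.05263² + 0.05263² + 0.05263² + 0.10526² + 0.15789² = 0.00277 + 0.04432 + 0.00277 + 0.01108 + 0.02493 + 0.00277 + 0.00277 + 0.00277 + 0.01108 + 0.02493 = 0.13019.
So 1 − D = 0.86981, i.e. 0.870 to 3 decimal places.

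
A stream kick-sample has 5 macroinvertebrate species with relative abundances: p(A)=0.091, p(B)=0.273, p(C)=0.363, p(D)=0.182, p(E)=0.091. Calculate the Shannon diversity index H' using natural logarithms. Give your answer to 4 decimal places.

1.4686

Each pᵢ ln pᵢ term (working shown to 6 dp, full precision carried): 0.091×(-2.396896)=-0.218118, 0.273×(-1.298283)=-0.354431, 0.363×(-1.013352)=-0.367847, 0.182×(-1.703749)=-0.310082, 0.091×(-2.396896)=-0.218118.
Sum = -1.468596, so H' = 1.4686.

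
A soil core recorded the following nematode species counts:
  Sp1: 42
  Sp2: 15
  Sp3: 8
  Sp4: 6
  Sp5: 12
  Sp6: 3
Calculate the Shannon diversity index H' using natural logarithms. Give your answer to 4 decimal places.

1.4531

Total N = 42+15+8+6+12+3 = 86, so the proportions are 0.488372, 0.174419, 0.093023, 0.069767, 0.139535, 0.034884 (working shown to 6 dp, full precision carried).
Each pᵢ ln pᵢ term: 0.488372×(-0.716678)=-0.350005, 0.174419×(-1.746297)=-0.304587, 0.093023×(-2.374906)=-0.220921, 0.069767×(-2.662588)=-0.185762, 0.139535×(-1.969441)=-0.274806, 0.034884×(-3.355735)=-0.117061.
Sum = -1.453142, so H' = 1.4531.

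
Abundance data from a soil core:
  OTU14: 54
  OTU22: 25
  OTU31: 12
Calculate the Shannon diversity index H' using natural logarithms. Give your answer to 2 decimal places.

Total N = 54+25+12 = 91, so the proportions are 0.5934, 0.2747, 0.1319 (working shown to 4 dp, full precision carried).
Each pᵢ ln pᵢ term: 0.5934×(-0.5219)=-0.3097, 0.2747×(-1.2920)=-0.3549, 0.1319×(-2.0260)=-0.2672.
Sum = -0.9318, so H' = 0.93.

0.93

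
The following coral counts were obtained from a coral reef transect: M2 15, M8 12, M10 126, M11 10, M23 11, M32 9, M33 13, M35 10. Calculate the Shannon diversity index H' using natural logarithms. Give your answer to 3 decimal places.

Total N = 15+12+126+10+11+9+13+10 = 206, so the proportions are 0.07282, 0.05825, 0.61165, 0.04854, 0.0534, 0.04369, 0.06311, 0.04854 (working shown to 5 dp, full precision carried).
Each pᵢ ln pᵢ term: 0.07282×(-2.61983)=-0.19076, 0.05825×(-2.84297)=-0.16561, 0.61165×(-0.49159)=-0.30068, 0.04854×(-3.02529)=-0.14686, 0.0534×(-2.92998)=-0.15646, 0.04369×(-3.13065)=-0.13678, 0.06311×(-2.76293)=-0.17436, 0.04854×(-3.02529)=-0.14686.
Sum = -1.41837, so H' = 1.418.

1.418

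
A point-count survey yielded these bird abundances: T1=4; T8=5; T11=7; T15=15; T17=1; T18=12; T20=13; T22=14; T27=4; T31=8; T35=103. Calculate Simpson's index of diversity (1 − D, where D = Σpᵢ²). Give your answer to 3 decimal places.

0.667

Total N = 4+5+7+15+1+12+13+14+4+8+103 = 186, so the proportions are 0.02151, 0.02688, 0.03763, 0.08065, 0.00538, 0.06452, 0.06989, 0.07527, 0.02151, 0.04301, 0.55376 (working shown to 5 dp, full precision carried).
D = 0.02151² + 0.02688² + 0.03763² + 0.08065² + 0.00538² + 0.06452² + 0.06989² + 0.07527² + 0.02151² + 0.04301² + 0.55376² = 0.00046 + 0.00072 + 0.00142 + 0.00650 + 0.00003 + 0.00416 + 0.00488 + 0.00567 + 0.00046 + 0.00185 + 0.30665 = 0.33281.
So 1 − D = 0.66719, i.e. 0.667 to 3 decimal places.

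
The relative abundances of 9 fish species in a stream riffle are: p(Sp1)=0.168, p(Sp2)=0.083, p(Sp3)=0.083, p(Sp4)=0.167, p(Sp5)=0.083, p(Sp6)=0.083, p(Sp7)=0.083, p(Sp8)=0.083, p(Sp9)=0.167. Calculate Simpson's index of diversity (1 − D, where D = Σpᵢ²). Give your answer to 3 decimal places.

D = 0.168² + 0.083² + 0.083² + 0.167² + 0.083² + 0.083² + 0.083² + 0.083² + 0.167² = 0.02822 + 0.00689 + 0.00689 + 0.02789 + 0.00689 + 0.00689 + 0.00689 + 0.00689 + 0.02789 = 0.12534 (working shown to 5 dp, full precision carried).
So 1 − D = 0.87466, i.e. 0.875 to 3 decimal places.

0.875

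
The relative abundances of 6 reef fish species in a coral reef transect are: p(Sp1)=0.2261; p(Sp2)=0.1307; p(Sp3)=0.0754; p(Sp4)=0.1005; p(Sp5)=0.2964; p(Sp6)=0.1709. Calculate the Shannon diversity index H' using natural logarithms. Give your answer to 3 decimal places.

Each pᵢ ln pᵢ term (working shown to 5 dp, full precision carried): 0.2261×(-1.48678)=-0.33616, 0.1307×(-2.03485)=-0.26595, 0.0754×(-2.58495)=-0.19491, 0.1005×(-2.29760)=-0.23091, 0.2964×(-1.21605)=-0.36044, 0.1709×(-1.76668)=-0.30193.
Sum = -1.69029, so H' = 1.690.

1.690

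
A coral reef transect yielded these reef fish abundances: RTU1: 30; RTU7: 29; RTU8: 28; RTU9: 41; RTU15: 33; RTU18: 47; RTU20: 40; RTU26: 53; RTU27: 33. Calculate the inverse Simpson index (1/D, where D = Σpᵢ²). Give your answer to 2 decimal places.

8.58

Total N = 30+29+28+41+33+47+40+53+33 = 334, so the proportions are 0.08982, 0.086826, 0.083832, 0.122754, 0.098802, 0.140719, 0.11976, 0.158683, 0.098802 (working shown to 6 dp, full precision carried).
D = 0.08982² + 0.086826² + 0.083832² + 0.122754² + 0.098802² + 0.140719² + 0.11976² + 0.158683² + 0.098802² = 0.008068 + 0.007539 + 0.007028 + 0.015069 + 0.009762 + 0.019802 + 0.014343 + 0.025180 + 0.009762 = 0.116551.
So 1/D = 8.5799, i.e. 8.58 to 2 decimal places.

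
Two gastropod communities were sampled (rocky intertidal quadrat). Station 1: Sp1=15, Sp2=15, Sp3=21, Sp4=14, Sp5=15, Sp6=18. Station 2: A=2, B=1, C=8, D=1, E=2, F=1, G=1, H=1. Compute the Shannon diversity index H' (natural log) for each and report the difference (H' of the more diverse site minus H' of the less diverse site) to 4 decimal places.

Station 1: N=98, proportions 0.1530612, 0.1530612, 0.2142857, 0.1428571, 0.1530612, 0.1836735, giving H' = 1.7811846 (working shown to 7 dp, full precision carried).
Station 2: N=17, proportions 0.1176471, 0.0588235, 0.4705882, 0.0588235, 0.1176471, 0.0588235, 0.0588235, 0.0588235, giving H' = 1.6915592.
Difference = |1.7811846 − 1.6915592| = 0.0896254, i.e. 0.0896 to 4 decimal places.

0.0896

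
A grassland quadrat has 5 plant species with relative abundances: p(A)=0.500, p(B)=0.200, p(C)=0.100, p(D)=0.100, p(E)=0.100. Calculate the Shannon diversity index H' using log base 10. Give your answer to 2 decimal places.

Each pᵢ log₁₀ pᵢ term (working shown to 4 dp, full precision carried): 0.5×(-0.3010)=-0.1505, 0.2×(-0.6990)=-0.1398, 0.1×(-1.0000)=-0.1000, 0.1×(-1.0000)=-0.1000, 0.1×(-1.0000)=-0.1000.
Sum = -0.5903, so H' = 0.59.

0.59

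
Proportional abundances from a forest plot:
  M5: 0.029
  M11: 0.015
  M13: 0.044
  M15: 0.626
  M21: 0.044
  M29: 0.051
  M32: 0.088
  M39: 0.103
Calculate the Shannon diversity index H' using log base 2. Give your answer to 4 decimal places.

Each pᵢ log₂ pᵢ term (working shown to 6 dp, full precision carried): 0.029×(-5.107803)=-0.148126, 0.015×(-6.058894)=-0.090883, 0.044×(-4.506353)=-0.198280, 0.626×(-0.675765)=-0.423029, 0.044×(-4.506353)=-0.198280, 0.051×(-4.293359)=-0.218961, 0.088×(-3.506353)=-0.308559, 0.103×(-3.279284)=-0.337766.
Sum = -1.923884, so H' = 1.9239.

1.9239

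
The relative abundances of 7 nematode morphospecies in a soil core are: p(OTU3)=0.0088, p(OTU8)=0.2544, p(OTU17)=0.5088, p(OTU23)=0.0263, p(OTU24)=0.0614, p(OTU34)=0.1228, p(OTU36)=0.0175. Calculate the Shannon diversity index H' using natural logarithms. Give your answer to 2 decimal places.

Each pᵢ ln pᵢ term (working shown to 4 dp, full precision carried): 0.0088×(-4.7330)=-0.0417, 0.2544×(-1.3688)=-0.3482, 0.5088×(-0.6757)=-0.3438, 0.0263×(-3.6382)=-0.0957, 0.0614×(-2.7903)=-0.1713, 0.1228×(-2.0972)=-0.2575, 0.0175×(-4.0456)=-0.0708.
Sum = -1.3290, so H' = 1.33.

1.33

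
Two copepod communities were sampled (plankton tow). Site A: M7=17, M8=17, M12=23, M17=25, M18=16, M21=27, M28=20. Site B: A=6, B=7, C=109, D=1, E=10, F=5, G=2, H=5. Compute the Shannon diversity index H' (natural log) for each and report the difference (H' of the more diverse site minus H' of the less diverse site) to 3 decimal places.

Site A: N=145, proportions 0.11724, 0.11724, 0.15862, 0.17241, 0.11034, 0.18621, 0.13793, giving H' = 1.92721 (working shown to 5 dp, full precision carried).
Site B: N=145, proportions 0.04138, 0.04828, 0.75172, 0.0069, 0.06897, 0.03448, 0.01379, 0.03448, giving H' = 1.00270.
Difference = |1.92721 − 1.00270| = 0.92451, i.e. 0.925 to 3 decimal places.

0.925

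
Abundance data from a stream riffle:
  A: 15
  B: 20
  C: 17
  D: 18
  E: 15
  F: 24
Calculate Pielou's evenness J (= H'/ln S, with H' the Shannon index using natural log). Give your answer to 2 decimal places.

0.99

Total N = 15+20+17+18+15+24 = 109, so the proportions are 0.1376, 0.1835, 0.156, 0.1651, 0.1376, 0.2202 (working shown to 4 dp, full precision carried).
H' = −Σ pᵢ ln pᵢ = −((-0.2729) + (-0.3111) + (-0.2898) + (-0.2974) + (-0.2729) + (-0.3332)) = 1.7774.
With S = 6 species, ln S = 1.7918, so J = 1.7774/1.7918 = 0.9920, i.e. 0.99 to 2 decimal places.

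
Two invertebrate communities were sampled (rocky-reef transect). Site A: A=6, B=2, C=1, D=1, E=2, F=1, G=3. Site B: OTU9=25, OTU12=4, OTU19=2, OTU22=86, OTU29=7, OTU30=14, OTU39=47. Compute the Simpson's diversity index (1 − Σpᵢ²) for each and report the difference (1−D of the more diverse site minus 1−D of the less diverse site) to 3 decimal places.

Site A: N=16, proportions 0.375, 0.125, 0.0625, 0.0625, 0.125, 0.0625, 0.1875, giving 1−D = 0.78125 (working shown to 5 dp, full precision carried).
Site B: N=185, proportions 0.13514, 0.02162, 0.01081, 0.46486, 0.03784, 0.07568, 0.25405, giving 1−D = 0.69335.
Difference = |0.78125 − 0.69335| = 0.08790, i.e. 0.088 to 3 decimal places.

0.088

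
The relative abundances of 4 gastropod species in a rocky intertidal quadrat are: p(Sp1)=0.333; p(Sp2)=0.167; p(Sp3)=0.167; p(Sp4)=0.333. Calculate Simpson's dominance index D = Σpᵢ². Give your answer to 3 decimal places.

D = 0.333² + 0.167² + 0.167² + 0.333² = 0.11089 + 0.02789 + 0.02789 + 0.11089 = 0.27756 (working shown to 5 dp, full precision carried).
To 3 decimal places, D = 0.278.

0.278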